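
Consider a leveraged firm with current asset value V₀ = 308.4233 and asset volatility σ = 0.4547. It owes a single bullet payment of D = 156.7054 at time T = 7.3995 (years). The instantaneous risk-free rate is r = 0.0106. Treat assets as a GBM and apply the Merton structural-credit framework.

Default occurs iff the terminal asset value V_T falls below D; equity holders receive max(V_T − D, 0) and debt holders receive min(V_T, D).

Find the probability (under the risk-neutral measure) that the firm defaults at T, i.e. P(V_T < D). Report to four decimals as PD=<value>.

d₁ = [ln(V₀/D) + (r + σ²/2)T] / (σ√T)
   = [ln(308.4233/156.7054) + (0.0106 + 0.5·0.4547²)·7.3995] / (0.4547·√7.3995)
   = [0.677106 + 0.843366] / 1.236876 = 1.229284
d₂ = d₁ − σ√T = 1.229284 − 1.236876 = -0.007592
risk-neutral PD = N(−d₂) = N(0.007592) = 0.503029

PD=0.5030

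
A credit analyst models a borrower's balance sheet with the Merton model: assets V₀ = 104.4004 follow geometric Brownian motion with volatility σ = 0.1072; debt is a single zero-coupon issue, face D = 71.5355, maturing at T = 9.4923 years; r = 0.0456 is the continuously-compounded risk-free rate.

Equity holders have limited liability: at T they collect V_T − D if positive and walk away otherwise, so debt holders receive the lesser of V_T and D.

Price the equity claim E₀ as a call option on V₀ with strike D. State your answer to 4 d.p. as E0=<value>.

E0=58.0506

d₁ = [ln(V₀/D) + (r + σ²/2)T] / (σ√T)
   = [ln(104.4004/71.5355) + (0.0456 + 0.5·0.1072²)·9.4923] / (0.1072·√9.4923)
   = [0.378040 + 0.487391] / 0.330279 = 2.620304
d₂ = d₁ − σ√T = 2.620304 − 0.330279 = 2.290026
N(d₁) = 0.995607,  N(d₂) = 0.988990,  e^(−rT) = 0.648659
E₀ = V₀·N(d₁) − D·e^(−rT)·N(d₂)
   = 104.4004·0.995607 − 71.5355·0.648659·0.988990 = 58.050587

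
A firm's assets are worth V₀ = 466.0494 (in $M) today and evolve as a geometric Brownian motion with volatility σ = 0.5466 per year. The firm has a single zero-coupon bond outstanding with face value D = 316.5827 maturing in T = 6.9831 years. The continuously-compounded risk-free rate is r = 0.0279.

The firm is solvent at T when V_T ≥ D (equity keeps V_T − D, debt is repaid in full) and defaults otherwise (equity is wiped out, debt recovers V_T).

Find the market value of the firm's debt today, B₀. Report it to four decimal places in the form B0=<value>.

d₁ = [ln(V₀/D) + (r + σ²/2)T] / (σ√T)
   = [ln(466.0494/316.5827) + (0.0279 + 0.5·0.5466²)·6.9831] / (0.5466·√6.9831)
   = [0.386707 + 1.238004] / 1.444421 = 1.124819
d₂ = d₁ − σ√T = 1.124819 − 1.444421 = -0.319602
N(d₁) = 0.869667,  N(d₂) = 0.374635,  e^(−rT) = 0.822976
E₀ = V₀·N(d₁) − D·e^(−rT)·N(d₂)
   = 466.0494·0.869667 − 316.5827·0.822976·0.374635 = 307.700459
B₀ = V₀ − E₀ = 466.0494 − 307.700459 = 158.348941

B0=158.3489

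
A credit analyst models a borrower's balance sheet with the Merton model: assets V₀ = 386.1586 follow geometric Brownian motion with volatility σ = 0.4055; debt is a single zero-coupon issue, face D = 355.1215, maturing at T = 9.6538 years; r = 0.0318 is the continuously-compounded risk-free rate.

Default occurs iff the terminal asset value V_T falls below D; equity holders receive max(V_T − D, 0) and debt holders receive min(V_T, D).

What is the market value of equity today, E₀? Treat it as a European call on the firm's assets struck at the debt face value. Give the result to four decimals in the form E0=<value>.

E0=221.2762

d₁ = [ln(V₀/D) + (r + σ²/2)T] / (σ√T)
   = [ln(386.1586/355.1215) + (0.0318 + 0.5·0.4055²)·9.6538] / (0.4055·√9.6538)
   = [0.083788 + 1.100679] / 1.259911 = 0.940120
d₂ = d₁ − σ√T = 0.940120 − 1.259911 = -0.319792
N(d₁) = 0.826422,  N(d₂) = 0.374563,  e^(−rT) = 0.735657
E₀ = V₀·N(d₁) − D·e^(−rT)·N(d₂)
   = 386.1586·0.826422 − 355.1215·0.735657·0.374563 = 221.276163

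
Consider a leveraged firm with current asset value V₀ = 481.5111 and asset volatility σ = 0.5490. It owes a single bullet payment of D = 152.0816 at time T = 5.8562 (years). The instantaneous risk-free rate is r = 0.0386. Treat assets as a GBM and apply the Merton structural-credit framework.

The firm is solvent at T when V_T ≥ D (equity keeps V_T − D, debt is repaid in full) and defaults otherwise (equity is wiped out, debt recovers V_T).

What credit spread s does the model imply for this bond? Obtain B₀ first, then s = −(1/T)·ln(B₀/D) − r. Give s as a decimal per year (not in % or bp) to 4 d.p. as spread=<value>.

d₁ = [ln(V₀/D) + (r + σ²/2)T] / (σ√T)
   = [ln(481.5111/152.0816) + (0.0386 + 0.5·0.5490²)·5.8562] / (0.5490·√5.8562)
   = [1.152512 + 1.108582] / 1.328557 = 1.701917
d₂ = d₁ − σ√T = 1.701917 − 1.328557 = 0.373359
N(d₁) = 0.955614,  N(d₂) = 0.645559,  e^(−rT) = 0.797679
E₀ = V₀·N(d₁) − D·e^(−rT)·N(d₂)
   = 481.5111·0.955614 − 152.0816·0.797679·0.645559 = 381.824709
B₀ = V₀ − E₀ = 481.5111 − 381.824709 = 99.686391
spread = −(1/T)·ln(B₀/D) − r = −(1/5.8562)·ln(99.686391/152.0816) − 0.0386 = 0.03352664

spread=0.0335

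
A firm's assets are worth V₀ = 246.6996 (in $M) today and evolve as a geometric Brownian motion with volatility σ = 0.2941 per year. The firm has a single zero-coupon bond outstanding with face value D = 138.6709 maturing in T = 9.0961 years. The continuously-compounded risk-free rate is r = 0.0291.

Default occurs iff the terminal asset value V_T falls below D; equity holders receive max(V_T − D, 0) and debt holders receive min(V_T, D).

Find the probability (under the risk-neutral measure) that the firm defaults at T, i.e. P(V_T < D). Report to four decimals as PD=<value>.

PD=0.3070

d₁ = [ln(V₀/D) + (r + σ²/2)T] / (σ√T)
   = [ln(246.6996/138.6709) + (0.0291 + 0.5·0.2941²)·9.0961] / (0.2941·√9.0961)
   = [0.576068 + 0.658079] / 0.886998 = 1.391375
d₂ = d₁ − σ√T = 1.391375 − 0.886998 = 0.504377
risk-neutral PD = N(−d₂) = N(-0.504377) = 0.306998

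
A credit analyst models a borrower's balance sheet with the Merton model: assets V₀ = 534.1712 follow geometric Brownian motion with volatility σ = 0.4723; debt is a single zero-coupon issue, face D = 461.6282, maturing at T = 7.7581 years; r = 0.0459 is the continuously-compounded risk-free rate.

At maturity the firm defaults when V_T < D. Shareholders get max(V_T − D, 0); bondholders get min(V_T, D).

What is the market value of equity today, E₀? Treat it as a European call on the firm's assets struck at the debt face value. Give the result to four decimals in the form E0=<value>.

E0=327.9193

d₁ = [ln(V₀/D) + (r + σ²/2)T] / (σ√T)
   = [ln(534.1712/461.6282) + (0.0459 + 0.5·0.4723²)·7.7581] / (0.4723·√7.7581)
   = [0.145957 + 1.221386] / 1.315514 = 1.039398
d₂ = d₁ − σ√T = 1.039398 − 1.315514 = -0.276117
N(d₁) = 0.850690,  N(d₂) = 0.391229,  e^(−rT) = 0.700405
E₀ = V₀·N(d₁) − D·e^(−rT)·N(d₂)
   = 534.1712·0.850690 − 461.6282·0.700405·0.391229 = 327.919338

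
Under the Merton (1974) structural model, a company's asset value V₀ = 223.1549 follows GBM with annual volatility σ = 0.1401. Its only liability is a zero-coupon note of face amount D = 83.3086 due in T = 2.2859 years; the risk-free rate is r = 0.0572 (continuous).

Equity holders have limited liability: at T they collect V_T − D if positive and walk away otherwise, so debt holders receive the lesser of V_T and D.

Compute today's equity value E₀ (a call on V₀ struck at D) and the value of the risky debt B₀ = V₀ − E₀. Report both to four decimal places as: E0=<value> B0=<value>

E0=150.0571 B0=73.0978

d₁ = [ln(V₀/D) + (r + σ²/2)T] / (σ√T)
   = [ln(223.1549/83.3086) + (0.0572 + 0.5·0.1401²)·2.2859] / (0.1401·√2.2859)
   = [0.985314 + 0.153187] / 0.211820 = 5.374857
d₂ = d₁ − σ√T = 5.374857 − 0.211820 = 5.163037
N(d₁) = 1.000000,  N(d₂) = 1.000000,  e^(−rT) = 0.877434
E₀ = V₀·N(d₁) − D·e^(−rT)·N(d₂)
   = 223.1549·1.000000 − 83.3086·0.877434·1.000000 = 150.057098
B₀ = V₀ − E₀ = 223.1549 − 150.057098 = 73.097802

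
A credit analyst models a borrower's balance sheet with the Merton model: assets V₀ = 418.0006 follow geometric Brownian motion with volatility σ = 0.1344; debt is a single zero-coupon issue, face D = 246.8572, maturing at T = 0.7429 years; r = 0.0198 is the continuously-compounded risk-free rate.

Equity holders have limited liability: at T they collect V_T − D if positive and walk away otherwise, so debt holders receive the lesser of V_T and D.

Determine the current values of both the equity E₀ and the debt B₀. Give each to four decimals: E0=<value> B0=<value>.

d₁ = [ln(V₀/D) + (r + σ²/2)T] / (σ√T)
   = [ln(418.0006/246.8572) + (0.0198 + 0.5·0.1344²)·0.7429] / (0.1344·√0.7429)
   = [0.526673 + 0.021419] / 0.115842 = 4.731392
d₂ = d₁ − σ√T = 4.731392 − 0.115842 = 4.615550
N(d₁) = 0.999999,  N(d₂) = 0.999998,  e^(−rT) = 0.985398
E₀ = V₀·N(d₁) − D·e^(−rT)·N(d₂)
   = 418.0006·0.999999 − 246.8572·0.985398·0.999998 = 174.747962
B₀ = V₀ − E₀ = 418.0006 − 174.747962 = 243.252638

E0=174.7480 B0=243.2526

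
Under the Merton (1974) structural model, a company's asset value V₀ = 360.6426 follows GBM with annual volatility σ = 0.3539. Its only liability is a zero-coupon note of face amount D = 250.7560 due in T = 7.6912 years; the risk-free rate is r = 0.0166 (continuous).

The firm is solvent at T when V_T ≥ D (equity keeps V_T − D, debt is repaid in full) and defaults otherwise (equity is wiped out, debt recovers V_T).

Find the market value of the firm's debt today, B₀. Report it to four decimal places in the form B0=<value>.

B0=169.1960

d₁ = [ln(V₀/D) + (r + σ²/2)T] / (σ√T)
   = [ln(360.6426/250.7560) + (0.0166 + 0.5·0.3539²)·7.6912] / (0.3539·√7.6912)
   = [0.363407 + 0.609317] / 0.981471 = 0.991088
d₂ = d₁ − σ√T = 0.991088 − 0.981471 = 0.009616
N(d₁) = 0.839179,  N(d₂) = 0.503836,  e^(−rT) = 0.880140
E₀ = V₀·N(d₁) − D·e^(−rT)·N(d₂)
   = 360.6426·0.839179 − 250.7560·0.880140·0.503836 = 191.446648
B₀ = V₀ − E₀ = 360.6426 − 191.446648 = 169.195952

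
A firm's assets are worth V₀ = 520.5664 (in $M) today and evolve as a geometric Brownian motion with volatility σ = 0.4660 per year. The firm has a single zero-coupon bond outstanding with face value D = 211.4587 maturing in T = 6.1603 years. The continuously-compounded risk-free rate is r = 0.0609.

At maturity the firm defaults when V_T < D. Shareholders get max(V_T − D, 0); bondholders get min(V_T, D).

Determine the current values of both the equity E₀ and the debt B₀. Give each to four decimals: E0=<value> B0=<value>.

E0=394.7055 B0=125.8609

d₁ = [ln(V₀/D) + (r + σ²/2)T] / (σ√T)
   = [ln(520.5664/211.4587) + (0.0609 + 0.5·0.4660²)·6.1603] / (0.4660·√6.1603)
   = [0.900888 + 1.044035] / 1.156610 = 1.681572
d₂ = d₁ − σ√T = 1.681572 − 1.156610 = 0.524963
N(d₁) = 0.953674,  N(d₂) = 0.700195,  e^(−rT) = 0.687178
E₀ = V₀·N(d₁) − D·e^(−rT)·N(d₂)
   = 520.5664·0.953674 − 211.4587·0.687178·0.700195 = 394.705498
B₀ = V₀ − E₀ = 520.5664 − 394.705498 = 125.860902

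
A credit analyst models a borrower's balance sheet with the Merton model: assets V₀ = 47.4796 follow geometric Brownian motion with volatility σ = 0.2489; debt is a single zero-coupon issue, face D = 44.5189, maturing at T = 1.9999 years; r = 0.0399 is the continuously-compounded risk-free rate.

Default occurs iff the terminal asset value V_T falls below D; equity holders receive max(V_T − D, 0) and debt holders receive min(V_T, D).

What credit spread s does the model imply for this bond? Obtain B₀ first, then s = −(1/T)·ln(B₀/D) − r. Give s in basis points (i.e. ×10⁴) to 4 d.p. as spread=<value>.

spread=445.7561

d₁ = [ln(V₀/D) + (r + σ²/2)T] / (σ√T)
   = [ln(47.4796/44.5189) + (0.0399 + 0.5·0.2489²)·1.9999] / (0.2489·√1.9999)
   = [0.064386 + 0.141744] / 0.351989 = 0.585616
d₂ = d₁ − σ√T = 0.585616 − 0.351989 = 0.233627
N(d₁) = 0.720933,  N(d₂) = 0.592363,  e^(−rT) = 0.923305
E₀ = V₀·N(d₁) − D·e^(−rT)·N(d₂)
   = 47.4796·0.720933 − 44.5189·0.923305·0.592363 = 9.880841
B₀ = V₀ − E₀ = 47.4796 − 9.880841 = 37.598759
spread = −(1/T)·ln(B₀/D) − r = −(1/1.9999)·ln(37.598759/44.5189) − 0.0399 = 0.04457561
in basis points: 0.04457561 × 10⁴ = 445.7561 bp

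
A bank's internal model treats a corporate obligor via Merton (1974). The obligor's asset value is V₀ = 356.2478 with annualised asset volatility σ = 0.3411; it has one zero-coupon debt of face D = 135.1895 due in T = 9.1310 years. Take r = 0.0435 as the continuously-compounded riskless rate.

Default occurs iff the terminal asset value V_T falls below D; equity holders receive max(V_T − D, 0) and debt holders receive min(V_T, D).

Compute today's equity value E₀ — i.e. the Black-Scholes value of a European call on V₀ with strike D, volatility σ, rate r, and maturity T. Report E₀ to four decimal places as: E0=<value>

d₁ = [ln(V₀/D) + (r + σ²/2)T] / (σ√T)
   = [ln(356.2478/135.1895) + (0.0435 + 0.5·0.3411²)·9.1310] / (0.3411·√9.1310)
   = [0.968949 + 0.928391] / 1.030720 = 1.840790
d₂ = d₁ − σ√T = 1.840790 − 1.030720 = 0.810070
N(d₁) = 0.967174,  N(d₂) = 0.791050,  e^(−rT) = 0.672201
E₀ = V₀·N(d₁) − D·e^(−rT)·N(d₂)
   = 356.2478·0.967174 − 135.1895·0.672201·0.791050 = 272.667317

E0=272.6673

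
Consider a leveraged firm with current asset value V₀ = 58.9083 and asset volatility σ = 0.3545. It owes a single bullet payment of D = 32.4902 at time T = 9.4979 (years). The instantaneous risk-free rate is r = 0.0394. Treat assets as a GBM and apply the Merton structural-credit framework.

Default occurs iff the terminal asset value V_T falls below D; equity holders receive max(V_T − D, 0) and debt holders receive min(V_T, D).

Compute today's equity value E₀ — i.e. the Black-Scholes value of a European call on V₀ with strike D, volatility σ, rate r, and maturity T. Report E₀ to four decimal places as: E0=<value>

E0=40.2838

d₁ = [ln(V₀/D) + (r + σ²/2)T] / (σ√T)
   = [ln(58.9083/32.4902) + (0.0394 + 0.5·0.3545²)·9.4979] / (0.3545·√9.4979)
   = [0.595043 + 0.971019] / 1.092522 = 1.433438
d₂ = d₁ − σ√T = 1.433438 − 1.092522 = 0.340917
N(d₁) = 0.924134,  N(d₂) = 0.633417,  e^(−rT) = 0.687827
E₀ = V₀·N(d₁) − D·e^(−rT)·N(d₂)
   = 58.9083·0.924134 − 32.4902·0.687827·0.633417 = 40.283766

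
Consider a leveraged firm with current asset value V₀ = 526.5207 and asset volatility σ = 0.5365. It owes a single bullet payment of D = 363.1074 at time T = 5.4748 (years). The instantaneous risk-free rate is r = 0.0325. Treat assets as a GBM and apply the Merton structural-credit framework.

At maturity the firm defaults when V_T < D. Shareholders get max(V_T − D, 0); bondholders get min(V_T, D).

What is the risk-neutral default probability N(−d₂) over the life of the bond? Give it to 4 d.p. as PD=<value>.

PD=0.5753

d₁ = [ln(V₀/D) + (r + σ²/2)T] / (σ√T)
   = [ln(526.5207/363.1074) + (0.0325 + 0.5·0.5365²)·5.4748] / (0.5365·√5.4748)
   = [0.371592 + 0.965843] / 1.255318 = 1.065415
d₂ = d₁ − σ√T = 1.065415 − 1.255318 = -0.189903
risk-neutral PD = N(−d₂) = N(0.189903) = 0.575308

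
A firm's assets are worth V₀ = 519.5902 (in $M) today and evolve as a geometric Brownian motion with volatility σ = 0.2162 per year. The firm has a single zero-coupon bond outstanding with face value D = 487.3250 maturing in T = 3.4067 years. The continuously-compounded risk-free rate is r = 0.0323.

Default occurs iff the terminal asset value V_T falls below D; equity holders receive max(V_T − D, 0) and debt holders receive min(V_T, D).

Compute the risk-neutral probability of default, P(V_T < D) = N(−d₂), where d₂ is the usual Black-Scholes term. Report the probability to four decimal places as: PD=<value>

d₁ = [ln(V₀/D) + (r + σ²/2)T] / (σ√T)
   = [ln(519.5902/487.3250) + (0.0323 + 0.5·0.2162²)·3.4067] / (0.2162·√3.4067)
   = [0.064109 + 0.189655] / 0.399046 = 0.635928
d₂ = d₁ − σ√T = 0.635928 − 0.399046 = 0.236882
risk-neutral PD = N(−d₂) = N(-0.236882) = 0.406374

PD=0.4064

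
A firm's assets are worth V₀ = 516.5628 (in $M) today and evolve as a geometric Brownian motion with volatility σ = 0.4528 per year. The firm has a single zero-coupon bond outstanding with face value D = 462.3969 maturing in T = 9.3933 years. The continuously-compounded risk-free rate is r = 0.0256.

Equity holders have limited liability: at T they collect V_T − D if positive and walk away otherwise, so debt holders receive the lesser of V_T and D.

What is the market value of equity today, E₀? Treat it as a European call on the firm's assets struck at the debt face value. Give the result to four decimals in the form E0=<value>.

d₁ = [ln(V₀/D) + (r + σ²/2)T] / (σ√T)
   = [ln(516.5628/462.3969) + (0.0256 + 0.5·0.4528²)·9.3933] / (0.4528·√9.3933)
   = [0.110773 + 1.203412] / 1.387764 = 0.946981
d₂ = d₁ − σ√T = 0.946981 − 1.387764 = -0.440783
N(d₁) = 0.828176,  N(d₂) = 0.329685,  e^(−rT) = 0.786259
E₀ = V₀·N(d₁) − D·e^(−rT)·N(d₂)
   = 516.5628·0.828176 − 462.3969·0.786259·0.329685 = 307.943161

E0=307.9432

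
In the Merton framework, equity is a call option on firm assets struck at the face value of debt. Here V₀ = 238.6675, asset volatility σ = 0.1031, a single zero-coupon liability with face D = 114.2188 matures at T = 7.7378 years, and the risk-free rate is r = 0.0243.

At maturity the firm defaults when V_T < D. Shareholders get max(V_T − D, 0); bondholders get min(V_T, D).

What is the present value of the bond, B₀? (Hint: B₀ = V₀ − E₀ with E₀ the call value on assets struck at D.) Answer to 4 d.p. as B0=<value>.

d₁ = [ln(V₀/D) + (r + σ²/2)T] / (σ√T)
   = [ln(238.6675/114.2188) + (0.0243 + 0.5·0.1031²)·7.7378] / (0.1031·√7.7378)
   = [0.736955 + 0.229153] / 0.286792 = 3.368672
d₂ = d₁ − σ√T = 3.368672 − 0.286792 = 3.081879
N(d₁) = 0.999622,  N(d₂) = 0.998972,  e^(−rT) = 0.828591
E₀ = V₀·N(d₁) − D·e^(−rT)·N(d₂)
   = 238.6675·0.999622 − 114.2188·0.828591·0.998972 = 144.034026
B₀ = V₀ − E₀ = 238.6675 − 144.034026 = 94.633474

B0=94.6335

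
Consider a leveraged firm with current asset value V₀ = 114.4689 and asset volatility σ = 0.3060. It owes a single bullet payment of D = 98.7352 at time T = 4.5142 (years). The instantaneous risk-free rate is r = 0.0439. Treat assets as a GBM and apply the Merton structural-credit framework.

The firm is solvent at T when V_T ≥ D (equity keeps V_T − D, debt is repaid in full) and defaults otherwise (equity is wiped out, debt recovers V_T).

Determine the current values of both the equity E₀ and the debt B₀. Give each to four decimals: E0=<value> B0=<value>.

d₁ = [ln(V₀/D) + (r + σ²/2)T] / (σ√T)
   = [ln(114.4689/98.7352) + (0.0439 + 0.5·0.3060²)·4.5142] / (0.3060·√4.5142)
   = [0.147862 + 0.409519] / 0.650147 = 0.857315
d₂ = d₁ − σ√T = 0.857315 − 0.650147 = 0.207167
N(d₁) = 0.804364,  N(d₂) = 0.582060,  e^(−rT) = 0.820228
E₀ = V₀·N(d₁) − D·e^(−rT)·N(d₂)
   = 114.4689·0.804364 − 98.7352·0.820228·0.582060 = 44.936361
B₀ = V₀ − E₀ = 114.4689 − 44.936361 = 69.532539

E0=44.9364 B0=69.5325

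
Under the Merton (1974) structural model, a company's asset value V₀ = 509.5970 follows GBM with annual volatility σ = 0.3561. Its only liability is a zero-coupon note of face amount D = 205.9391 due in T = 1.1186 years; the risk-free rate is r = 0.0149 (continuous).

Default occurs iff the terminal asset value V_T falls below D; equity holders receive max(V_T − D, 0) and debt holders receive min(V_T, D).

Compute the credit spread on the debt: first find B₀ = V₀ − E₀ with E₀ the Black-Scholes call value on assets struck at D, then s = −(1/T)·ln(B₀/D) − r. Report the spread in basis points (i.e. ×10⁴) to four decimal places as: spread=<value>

d₁ = [ln(V₀/D) + (r + σ²/2)T] / (σ√T)
   = [ln(509.5970/205.9391) + (0.0149 + 0.5·0.3561²)·1.1186] / (0.3561·√1.1186)
   = [0.906040 + 0.087590] / 0.376625 = 2.638247
d₂ = d₁ − σ√T = 2.638247 − 0.376625 = 2.261621
N(d₁) = 0.995833,  N(d₂) = 0.988140,  e^(−rT) = 0.983471
E₀ = V₀·N(d₁) − D·e^(−rT)·N(d₂)
   = 509.5970·0.995833 − 205.9391·0.983471·0.988140 = 307.340630
B₀ = V₀ − E₀ = 509.5970 − 307.340630 = 202.256370
spread = −(1/T)·ln(B₀/D) − r = −(1/1.1186)·ln(202.256370/205.9391) − 0.0149 = 0.00123128
in basis points: 0.00123128 × 10⁴ = 12.3128 bp

spread=12.3128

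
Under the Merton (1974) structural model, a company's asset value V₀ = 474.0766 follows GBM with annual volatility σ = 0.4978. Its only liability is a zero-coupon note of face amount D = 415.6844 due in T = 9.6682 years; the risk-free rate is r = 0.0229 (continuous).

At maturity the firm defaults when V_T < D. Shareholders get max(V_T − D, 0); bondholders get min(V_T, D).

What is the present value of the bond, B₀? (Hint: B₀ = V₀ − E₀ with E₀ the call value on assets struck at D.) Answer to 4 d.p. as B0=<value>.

B0=172.4539

d₁ = [ln(V₀/D) + (r + σ²/2)T] / (σ√T)
   = [ln(474.0766/415.6844) + (0.0229 + 0.5·0.4978²)·9.6682] / (0.4978·√9.6682)
   = [0.131443 + 1.419315] / 1.547846 = 1.001881
d₂ = d₁ − σ√T = 1.001881 − 1.547846 = -0.545965
N(d₁) = 0.841800,  N(d₂) = 0.292545,  e^(−rT) = 0.801395
E₀ = V₀·N(d₁) − D·e^(−rT)·N(d₂)
   = 474.0766·0.841800 − 415.6844·0.801395·0.292545 = 301.622701
B₀ = V₀ − E₀ = 474.0766 − 301.622701 = 172.453899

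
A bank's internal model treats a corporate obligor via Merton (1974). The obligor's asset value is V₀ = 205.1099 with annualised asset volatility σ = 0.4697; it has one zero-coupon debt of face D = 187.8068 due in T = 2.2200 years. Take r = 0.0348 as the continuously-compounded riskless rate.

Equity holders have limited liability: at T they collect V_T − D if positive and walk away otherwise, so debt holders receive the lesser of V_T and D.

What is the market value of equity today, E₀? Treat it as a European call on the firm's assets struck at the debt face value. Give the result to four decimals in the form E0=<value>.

E0=68.8531

d₁ = [ln(V₀/D) + (r + σ²/2)T] / (σ√T)
   = [ln(205.1099/187.8068) + (0.0348 + 0.5·0.4697²)·2.2200] / (0.4697·√2.2200)
   = [0.088132 + 0.322142] / 0.699837 = 0.586242
d₂ = d₁ − σ√T = 0.586242 − 0.699837 = -0.113595
N(d₁) = 0.721144,  N(d₂) = 0.454779,  e^(−rT) = 0.925653
E₀ = V₀·N(d₁) − D·e^(−rT)·N(d₂)
   = 205.1099·0.721144 − 187.8068·0.925653·0.454779 = 68.853068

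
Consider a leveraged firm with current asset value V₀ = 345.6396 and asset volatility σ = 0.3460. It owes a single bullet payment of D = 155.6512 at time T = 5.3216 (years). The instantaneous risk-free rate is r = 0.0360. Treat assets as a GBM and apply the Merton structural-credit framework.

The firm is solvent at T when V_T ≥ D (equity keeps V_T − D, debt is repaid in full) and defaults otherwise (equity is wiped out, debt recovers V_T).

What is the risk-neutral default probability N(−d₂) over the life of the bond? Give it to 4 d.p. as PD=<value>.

PD=0.2003

d₁ = [ln(V₀/D) + (r + σ²/2)T] / (σ√T)
   = [ln(345.6396/155.6512) + (0.0360 + 0.5·0.3460²)·5.3216] / (0.3460·√5.3216)
   = [0.797779 + 0.510118] / 0.798173 = 1.638613
d₂ = d₁ − σ√T = 1.638613 − 0.798173 = 0.840439
risk-neutral PD = N(−d₂) = N(-0.840439) = 0.200331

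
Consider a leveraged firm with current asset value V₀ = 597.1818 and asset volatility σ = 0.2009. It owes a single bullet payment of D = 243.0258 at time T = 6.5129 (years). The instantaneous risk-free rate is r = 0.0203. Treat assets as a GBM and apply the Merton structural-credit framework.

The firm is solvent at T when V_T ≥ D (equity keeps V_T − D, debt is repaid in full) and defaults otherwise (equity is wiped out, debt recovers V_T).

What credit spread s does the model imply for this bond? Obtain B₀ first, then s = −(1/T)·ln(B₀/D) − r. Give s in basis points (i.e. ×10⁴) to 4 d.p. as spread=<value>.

d₁ = [ln(V₀/D) + (r + σ²/2)T] / (σ√T)
   = [ln(597.1818/243.0258) + (0.0203 + 0.5·0.2009²)·6.5129] / (0.2009·√6.5129)
   = [0.899054 + 0.263645] / 0.512705 = 2.267776
d₂ = d₁ − σ√T = 2.267776 − 0.512705 = 1.755071
N(d₁) = 0.988329,  N(d₂) = 0.960376,  e^(−rT) = 0.876155
E₀ = V₀·N(d₁) − D·e^(−rT)·N(d₂)
   = 597.1818·0.988329 − 243.0258·0.876155·0.960376 = 385.720455
B₀ = V₀ − E₀ = 597.1818 − 385.720455 = 211.461345
spread = −(1/T)·ln(B₀/D) − r = −(1/6.5129)·ln(211.461345/243.0258) − 0.0203 = 0.00106151
in basis points: 0.00106151 × 10⁴ = 10.6151 bp

spread=10.6151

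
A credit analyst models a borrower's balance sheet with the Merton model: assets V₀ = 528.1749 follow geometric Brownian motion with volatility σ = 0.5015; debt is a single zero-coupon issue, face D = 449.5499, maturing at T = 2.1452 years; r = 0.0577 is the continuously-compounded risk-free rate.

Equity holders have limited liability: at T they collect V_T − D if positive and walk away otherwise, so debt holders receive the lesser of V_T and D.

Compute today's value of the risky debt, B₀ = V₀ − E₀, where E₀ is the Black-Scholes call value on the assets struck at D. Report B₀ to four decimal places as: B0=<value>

B0=320.7556

d₁ = [ln(V₀/D) + (r + σ²/2)T] / (σ√T)
   = [ln(528.1749/449.5499) + (0.0577 + 0.5·0.5015²)·2.1452] / (0.5015·√2.1452)
   = [0.161181 + 0.393539] / 0.734522 = 0.755212
d₂ = d₁ − σ√T = 0.755212 − 0.734522 = 0.020690
N(d₁) = 0.774939,  N(d₂) = 0.508254,  e^(−rT) = 0.883576
E₀ = V₀·N(d₁) − D·e^(−rT)·N(d₂)
   = 528.1749·0.774939 − 449.5499·0.883576·0.508254 = 207.419258
B₀ = V₀ − E₀ = 528.1749 − 207.419258 = 320.755642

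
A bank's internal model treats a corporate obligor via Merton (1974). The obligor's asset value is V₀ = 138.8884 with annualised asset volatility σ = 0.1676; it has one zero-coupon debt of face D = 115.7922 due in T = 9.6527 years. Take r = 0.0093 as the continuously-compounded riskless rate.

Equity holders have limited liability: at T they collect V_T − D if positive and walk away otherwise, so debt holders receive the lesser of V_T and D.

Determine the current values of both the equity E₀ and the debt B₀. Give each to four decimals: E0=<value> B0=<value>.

d₁ = [ln(V₀/D) + (r + σ²/2)T] / (σ√T)
   = [ln(138.8884/115.7922) + (0.0093 + 0.5·0.1676²)·9.6527] / (0.1676·√9.6527)
   = [0.181874 + 0.225341] / 0.520713 = 0.782033
d₂ = d₁ − σ√T = 0.782033 − 0.520713 = 0.261320
N(d₁) = 0.782902,  N(d₂) = 0.603077,  e^(−rT) = 0.914141
E₀ = V₀·N(d₁) − D·e^(−rT)·N(d₂)
   = 138.8884·0.782902 − 115.7922·0.914141·0.603077 = 44.900087
B₀ = V₀ − E₀ = 138.8884 − 44.900087 = 93.988313

E0=44.9001 B0=93.9883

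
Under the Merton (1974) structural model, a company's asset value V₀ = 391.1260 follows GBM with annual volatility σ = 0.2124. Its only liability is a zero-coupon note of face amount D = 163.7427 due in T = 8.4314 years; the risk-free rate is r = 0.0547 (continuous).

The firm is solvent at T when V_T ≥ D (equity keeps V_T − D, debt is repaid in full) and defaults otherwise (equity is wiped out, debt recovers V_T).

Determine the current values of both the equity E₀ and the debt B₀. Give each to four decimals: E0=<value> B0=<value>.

d₁ = [ln(V₀/D) + (r + σ²/2)T] / (σ√T)
   = [ln(391.1260/163.7427) + (0.0547 + 0.5·0.2124²)·8.4314] / (0.2124·√8.4314)
   = [0.870733 + 0.651384] / 0.616743 = 2.467992
d₂ = d₁ − σ√T = 2.467992 − 0.616743 = 1.851249
N(d₁) = 0.993206,  N(d₂) = 0.967933,  e^(−rT) = 0.630528
E₀ = V₀·N(d₁) − D·e^(−rT)·N(d₂)
   = 391.1260·0.993206 − 163.7427·0.630528·0.967933 = 288.535174
B₀ = V₀ − E₀ = 391.1260 − 288.535174 = 102.590826

E0=288.5352 B0=102.5908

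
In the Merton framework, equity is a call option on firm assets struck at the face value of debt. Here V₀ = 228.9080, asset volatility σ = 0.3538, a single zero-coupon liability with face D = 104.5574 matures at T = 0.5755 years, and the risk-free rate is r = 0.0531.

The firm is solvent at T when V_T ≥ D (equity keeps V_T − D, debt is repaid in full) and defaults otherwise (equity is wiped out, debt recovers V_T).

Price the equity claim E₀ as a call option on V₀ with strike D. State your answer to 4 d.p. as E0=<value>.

E0=127.5112

d₁ = [ln(V₀/D) + (r + σ²/2)T] / (σ√T)
   = [ln(228.9080/104.5574) + (0.0531 + 0.5·0.3538²)·0.5755] / (0.3538·√0.5755)
   = [0.783584 + 0.066578] / 0.268399 = 3.167533
d₂ = d₁ − σ√T = 3.167533 − 0.268399 = 2.899134
N(d₁) = 0.999231,  N(d₂) = 0.998129,  e^(−rT) = 0.969903
E₀ = V₀·N(d₁) − D·e^(−rT)·N(d₂)
   = 228.9080·0.999231 − 104.5574·0.969903·0.998129 = 127.511224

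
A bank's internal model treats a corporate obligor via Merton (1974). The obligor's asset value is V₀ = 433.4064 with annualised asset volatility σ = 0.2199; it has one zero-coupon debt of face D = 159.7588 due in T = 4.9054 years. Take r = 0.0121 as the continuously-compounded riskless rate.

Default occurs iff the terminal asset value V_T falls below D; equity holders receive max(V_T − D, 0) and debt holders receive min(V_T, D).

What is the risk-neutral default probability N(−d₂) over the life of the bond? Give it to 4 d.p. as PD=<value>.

PD=0.0270

d₁ = [ln(V₀/D) + (r + σ²/2)T] / (σ√T)
   = [ln(433.4064/159.7588) + (0.0121 + 0.5·0.2199²)·4.9054] / (0.2199·√4.9054)
   = [0.998011 + 0.177958] / 0.487038 = 2.414534
d₂ = d₁ − σ√T = 2.414534 − 0.487038 = 1.927497
risk-neutral PD = N(−d₂) = N(-1.927497) = 0.026959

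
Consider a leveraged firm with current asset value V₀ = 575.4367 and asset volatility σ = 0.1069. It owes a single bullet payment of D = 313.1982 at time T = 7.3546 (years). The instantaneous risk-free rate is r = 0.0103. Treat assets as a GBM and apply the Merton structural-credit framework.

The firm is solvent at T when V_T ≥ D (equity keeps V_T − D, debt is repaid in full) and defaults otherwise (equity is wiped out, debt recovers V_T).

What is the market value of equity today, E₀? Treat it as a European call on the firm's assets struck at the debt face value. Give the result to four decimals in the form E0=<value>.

d₁ = [ln(V₀/D) + (r + σ²/2)T] / (σ√T)
   = [ln(575.4367/313.1982) + (0.0103 + 0.5·0.1069²)·7.3546] / (0.1069·√7.3546)
   = [0.608293 + 0.117775] / 0.289906 = 2.504495
d₂ = d₁ − σ√T = 2.504495 − 0.289906 = 2.214589
N(d₁) = 0.993869,  N(d₂) = 0.986606,  e^(−rT) = 0.927046
E₀ = V₀·N(d₁) − D·e^(−rT)·N(d₂)
   = 575.4367·0.993869 − 313.1982·0.927046·0.986606 = 285.448437

E0=285.4484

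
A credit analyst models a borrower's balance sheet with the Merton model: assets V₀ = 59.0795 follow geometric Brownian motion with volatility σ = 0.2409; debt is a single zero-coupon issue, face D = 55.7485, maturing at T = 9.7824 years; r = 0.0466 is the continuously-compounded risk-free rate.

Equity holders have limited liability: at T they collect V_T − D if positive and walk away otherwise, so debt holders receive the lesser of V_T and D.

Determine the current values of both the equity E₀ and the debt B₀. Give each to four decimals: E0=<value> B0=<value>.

d₁ = [ln(V₀/D) + (r + σ²/2)T] / (σ√T)
   = [ln(59.0795/55.7485) + (0.0466 + 0.5·0.2409²)·9.7824] / (0.2409·√9.7824)
   = [0.058033 + 0.739710] / 0.753459 = 1.058775
d₂ = d₁ − σ√T = 1.058775 − 0.753459 = 0.305316
N(d₁) = 0.855149,  N(d₂) = 0.619937,  e^(−rT) = 0.633903
E₀ = V₀·N(d₁) − D·e^(−rT)·N(d₂)
   = 59.0795·0.855149 − 55.7485·0.633903·0.619937 = 28.613726
B₀ = V₀ − E₀ = 59.0795 − 28.613726 = 30.465774

E0=28.6137 B0=30.4658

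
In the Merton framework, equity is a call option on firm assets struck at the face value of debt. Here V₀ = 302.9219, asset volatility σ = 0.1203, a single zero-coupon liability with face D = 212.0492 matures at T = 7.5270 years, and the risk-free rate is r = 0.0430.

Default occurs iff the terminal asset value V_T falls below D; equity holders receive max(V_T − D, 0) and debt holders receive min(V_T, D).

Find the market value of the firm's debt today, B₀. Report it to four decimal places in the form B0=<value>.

B0=152.9103

d₁ = [ln(V₀/D) + (r + σ²/2)T] / (σ√T)
   = [ln(302.9219/212.0492) + (0.0430 + 0.5·0.1203²)·7.5270] / (0.1203·√7.5270)
   = [0.356657 + 0.378127] / 0.330048 = 2.226295
d₂ = d₁ − σ√T = 2.226295 − 0.330048 = 1.896248
N(d₁) = 0.987003,  N(d₂) = 0.971036,  e^(−rT) = 0.723495
E₀ = V₀·N(d₁) − D·e^(−rT)·N(d₂)
   = 302.9219·0.987003 − 212.0492·0.723495·0.971036 = 150.011633
B₀ = V₀ − E₀ = 302.9219 − 150.011633 = 152.910267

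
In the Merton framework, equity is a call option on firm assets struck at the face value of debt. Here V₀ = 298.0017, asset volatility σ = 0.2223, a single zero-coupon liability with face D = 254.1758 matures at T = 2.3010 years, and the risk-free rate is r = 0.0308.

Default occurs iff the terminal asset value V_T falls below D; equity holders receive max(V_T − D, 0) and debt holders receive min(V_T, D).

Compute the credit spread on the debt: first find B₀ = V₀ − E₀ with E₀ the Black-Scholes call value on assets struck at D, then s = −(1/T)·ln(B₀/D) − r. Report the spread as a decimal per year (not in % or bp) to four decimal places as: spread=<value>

d₁ = [ln(V₀/D) + (r + σ²/2)T] / (σ√T)
   = [ln(298.0017/254.1758) + (0.0308 + 0.5·0.2223²)·2.3010] / (0.2223·√2.3010)
   = [0.159073 + 0.127725] / 0.337208 = 0.850509
d₂ = d₁ − σ√T = 0.850509 − 0.337208 = 0.513301
N(d₁) = 0.802479,  N(d₂) = 0.696130,  e^(−rT) = 0.931582
E₀ = V₀·N(d₁) − D·e^(−rT)·N(d₂)
   = 298.0017·0.802479 − 254.1758·0.931582·0.696130 = 74.306566
B₀ = V₀ − E₀ = 298.0017 − 74.306566 = 223.695134
spread = −(1/T)·ln(B₀/D) − r = −(1/2.3010)·ln(223.695134/254.1758) − 0.0308 = 0.02471588

spread=0.0247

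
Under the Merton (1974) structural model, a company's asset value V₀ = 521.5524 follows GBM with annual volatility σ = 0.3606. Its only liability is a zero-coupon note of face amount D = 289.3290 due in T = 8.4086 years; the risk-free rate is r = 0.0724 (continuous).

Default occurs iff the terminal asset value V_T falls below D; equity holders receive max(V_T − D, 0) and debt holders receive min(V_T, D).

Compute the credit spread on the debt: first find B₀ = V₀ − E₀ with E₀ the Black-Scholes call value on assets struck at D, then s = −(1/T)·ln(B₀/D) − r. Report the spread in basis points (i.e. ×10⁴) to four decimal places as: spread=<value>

d₁ = [ln(V₀/D) + (r + σ²/2)T] / (σ√T)
   = [ln(521.5524/289.3290) + (0.0724 + 0.5·0.3606²)·8.4086] / (0.3606·√8.4086)
   = [0.589245 + 1.155478] / 1.045653 = 1.668549
d₂ = d₁ − σ√T = 1.668549 − 1.045653 = 0.622896
N(d₁) = 0.952397,  N(d₂) = 0.733324,  e^(−rT) = 0.544013
E₀ = V₀·N(d₁) − D·e^(−rT)·N(d₂)
   = 521.5524·0.952397 − 289.3290·0.544013·0.733324 = 381.300587
B₀ = V₀ − E₀ = 521.5524 − 381.300587 = 140.251813
spread = −(1/T)·ln(B₀/D) − r = −(1/8.4086)·ln(140.251813/289.3290) − 0.0724 = 0.01371719
in basis points: 0.01371719 × 10⁴ = 137.1719 bp

spread=137.1719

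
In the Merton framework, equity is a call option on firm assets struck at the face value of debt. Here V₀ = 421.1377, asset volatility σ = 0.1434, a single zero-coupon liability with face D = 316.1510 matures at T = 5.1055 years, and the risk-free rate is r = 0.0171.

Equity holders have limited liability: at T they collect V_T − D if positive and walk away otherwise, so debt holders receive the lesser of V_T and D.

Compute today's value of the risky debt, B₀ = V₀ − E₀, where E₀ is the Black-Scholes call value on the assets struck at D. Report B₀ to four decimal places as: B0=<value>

d₁ = [ln(V₀/D) + (r + σ²/2)T] / (σ√T)
   = [ln(421.1377/316.1510) + (0.0171 + 0.5·0.1434²)·5.1055] / (0.1434·√5.1055)
   = [0.286740 + 0.139798] / 0.324017 = 1.316403
d₂ = d₁ − σ√T = 1.316403 − 0.324017 = 0.992386
N(d₁) = 0.905981,  N(d₂) = 0.839495,  e^(−rT) = 0.916398
E₀ = V₀·N(d₁) − D·e^(−rT)·N(d₂)
   = 421.1377·0.905981 − 316.1510·0.916398·0.839495 = 138.323778
B₀ = V₀ − E₀ = 421.1377 − 138.323778 = 282.813922

B0=282.8139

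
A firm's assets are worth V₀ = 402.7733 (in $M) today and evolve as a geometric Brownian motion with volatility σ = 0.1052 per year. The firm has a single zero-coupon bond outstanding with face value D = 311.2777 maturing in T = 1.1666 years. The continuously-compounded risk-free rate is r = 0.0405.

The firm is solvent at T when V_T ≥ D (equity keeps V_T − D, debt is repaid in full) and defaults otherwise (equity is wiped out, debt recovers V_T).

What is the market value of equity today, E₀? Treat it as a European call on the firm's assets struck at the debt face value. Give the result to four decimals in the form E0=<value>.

E0=105.9045

d₁ = [ln(V₀/D) + (r + σ²/2)T] / (σ√T)
   = [ln(402.7733/311.2777) + (0.0405 + 0.5·0.1052²)·1.1666] / (0.1052·√1.1666)
   = [0.257688 + 0.053703] / 0.113626 = 2.740498
d₂ = d₁ − σ√T = 2.740498 − 0.113626 = 2.626872
N(d₁) = 0.996933,  N(d₂) = 0.995691,  e^(−rT) = 0.953851
E₀ = V₀·N(d₁) − D·e^(−rT)·N(d₂)
   = 402.7733·0.996933 − 311.2777·0.953851·0.995691 = 105.904478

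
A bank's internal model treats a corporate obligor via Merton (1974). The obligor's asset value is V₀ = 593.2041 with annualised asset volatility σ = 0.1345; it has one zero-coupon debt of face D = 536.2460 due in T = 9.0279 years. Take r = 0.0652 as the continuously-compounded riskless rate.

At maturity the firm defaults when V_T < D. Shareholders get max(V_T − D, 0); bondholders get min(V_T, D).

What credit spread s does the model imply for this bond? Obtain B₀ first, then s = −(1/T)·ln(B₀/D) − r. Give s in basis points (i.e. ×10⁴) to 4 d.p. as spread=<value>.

spread=11.2637

d₁ = [ln(V₀/D) + (r + σ²/2)T] / (σ√T)
   = [ln(593.2041/536.2460) + (0.0652 + 0.5·0.1345²)·9.0279] / (0.1345·√9.0279)
   = [0.100946 + 0.670278] / 0.404125 = 1.908378
d₂ = d₁ − σ√T = 1.908378 − 0.404125 = 1.504253
N(d₁) = 0.971829,  N(d₂) = 0.933742,  e^(−rT) = 0.555093
E₀ = V₀·N(d₁) − D·e^(−rT)·N(d₂)
   = 593.2041·0.971829 − 536.2460·0.555093·0.933742 = 298.549100
B₀ = V₀ − E₀ = 593.2041 − 298.549100 = 294.655000
spread = −(1/T)·ln(B₀/D) − r = −(1/9.0279)·ln(294.655000/536.2460) − 0.0652 = 0.00112637
in basis points: 0.00112637 × 10⁴ = 11.2637 bp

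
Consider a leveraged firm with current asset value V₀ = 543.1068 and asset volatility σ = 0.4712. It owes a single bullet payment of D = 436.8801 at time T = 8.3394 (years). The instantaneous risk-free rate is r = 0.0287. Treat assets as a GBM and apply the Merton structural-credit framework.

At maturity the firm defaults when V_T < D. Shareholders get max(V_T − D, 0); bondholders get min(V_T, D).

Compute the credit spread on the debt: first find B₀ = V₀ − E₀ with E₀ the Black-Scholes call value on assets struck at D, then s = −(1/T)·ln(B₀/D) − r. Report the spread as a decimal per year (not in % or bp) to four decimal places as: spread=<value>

spread=0.0593

d₁ = [ln(V₀/D) + (r + σ²/2)T] / (σ√T)
   = [ln(543.1068/436.8801) + (0.0287 + 0.5·0.4712²)·8.3394] / (0.4712·√8.3394)
   = [0.217647 + 1.165137] / 1.360732 = 1.016206
d₂ = d₁ − σ√T = 1.016206 − 1.360732 = -0.344526
N(d₁) = 0.845234,  N(d₂) = 0.365225,  e^(−rT) = 0.787147
E₀ = V₀·N(d₁) − D·e^(−rT)·N(d₂)
   = 543.1068·0.845234 − 436.8801·0.787147·0.365225 = 333.455686
B₀ = V₀ − E₀ = 543.1068 − 333.455686 = 209.651114
spread = −(1/T)·ln(B₀/D) − r = −(1/8.3394)·ln(209.651114/436.8801) − 0.0287 = 0.05934159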